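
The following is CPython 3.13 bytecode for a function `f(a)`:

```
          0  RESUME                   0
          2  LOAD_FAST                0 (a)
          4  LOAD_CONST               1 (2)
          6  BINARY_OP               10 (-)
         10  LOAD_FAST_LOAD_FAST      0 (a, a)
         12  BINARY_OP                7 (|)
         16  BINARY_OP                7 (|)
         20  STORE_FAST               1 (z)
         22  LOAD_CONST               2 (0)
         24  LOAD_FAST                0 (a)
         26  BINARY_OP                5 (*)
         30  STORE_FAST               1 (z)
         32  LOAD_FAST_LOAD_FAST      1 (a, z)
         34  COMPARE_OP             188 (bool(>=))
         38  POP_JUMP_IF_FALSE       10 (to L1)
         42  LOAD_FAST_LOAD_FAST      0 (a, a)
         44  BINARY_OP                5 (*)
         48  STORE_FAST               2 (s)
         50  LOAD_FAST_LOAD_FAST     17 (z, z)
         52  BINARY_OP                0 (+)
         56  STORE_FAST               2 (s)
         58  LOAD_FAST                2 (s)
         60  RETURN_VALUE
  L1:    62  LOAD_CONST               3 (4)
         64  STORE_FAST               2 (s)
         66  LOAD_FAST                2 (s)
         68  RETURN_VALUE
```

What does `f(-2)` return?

LOAD_FAST a → push -2. Stack: [-2]
LOAD_CONST → push 2. Stack: [-2, 2]
BINARY_OP - → -2 - 2 = -4. Stack: [-4]
LOAD_FAST_LOAD_FAST a,a → push -2,-2. Stack: [-4, -2, -2]
BINARY_OP | → -2 | -2 = -2. Stack: [-4, -2]
BINARY_OP | → -4 | -2 = -2. Stack: [-2]
STORE_FAST z → z=-2. Stack: []
LOAD_CONST → push 0. Stack: [0]
LOAD_FAST a → push -2. Stack: [0, -2]
BINARY_OP * → 0 * -2 = 0. Stack: [0]
STORE_FAST z → z=0. Stack: []
LOAD_FAST_LOAD_FAST a,z → push -2,0. Stack: [-2, 0]
COMPARE_OP bool(>=) → -2 vs 0 = False. Stack: [False]
POP_JUMP_IF_FALSE → pop False; jump. Stack: []
LOAD_CONST → push 4. Stack: [4]
STORE_FAST s → s=4. Stack: []
LOAD_FAST s → push 4. Stack: [4]
RETURN_VALUE → return 4.

4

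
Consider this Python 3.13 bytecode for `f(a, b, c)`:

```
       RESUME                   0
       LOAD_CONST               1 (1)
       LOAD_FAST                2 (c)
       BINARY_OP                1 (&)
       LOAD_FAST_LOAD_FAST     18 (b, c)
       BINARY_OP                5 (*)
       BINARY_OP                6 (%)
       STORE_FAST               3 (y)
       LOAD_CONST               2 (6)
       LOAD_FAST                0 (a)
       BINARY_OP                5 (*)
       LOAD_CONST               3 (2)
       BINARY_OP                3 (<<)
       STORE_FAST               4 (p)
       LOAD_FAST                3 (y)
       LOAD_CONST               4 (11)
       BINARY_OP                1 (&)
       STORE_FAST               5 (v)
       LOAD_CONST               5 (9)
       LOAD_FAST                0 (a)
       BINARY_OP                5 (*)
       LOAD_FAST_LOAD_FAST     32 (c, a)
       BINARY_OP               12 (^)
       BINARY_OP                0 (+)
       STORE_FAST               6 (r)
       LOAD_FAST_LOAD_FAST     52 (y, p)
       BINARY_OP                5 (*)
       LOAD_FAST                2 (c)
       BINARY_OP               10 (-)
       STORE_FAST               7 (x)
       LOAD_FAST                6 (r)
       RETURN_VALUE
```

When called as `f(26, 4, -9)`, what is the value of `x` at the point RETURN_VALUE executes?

-21831

LOAD_CONST → push 1. Stack: [1]
LOAD_FAST c → push -9. Stack: [1, -9]
BINARY_OP & → 1 & -9 = 1. Stack: [1]
LOAD_FAST_LOAD_FAST b,c → push 4,-9. Stack: [1, 4, -9]
BINARY_OP * → 4 * -9 = -36. Stack: [1, -36]
BINARY_OP % → 1 % -36 = -35. Stack: [-35]
STORE_FAST y → y=-35. Stack: []
LOAD_CONST → push 6. Stack: [6]
LOAD_FAST a → push 26. Stack: [6, 26]
BINARY_OP * → 6 * 26 = 156. Stack: [156]
LOAD_CONST → push 2. Stack: [156, 2]
BINARY_OP << → 156 << 2 = 624. Stack: [624]
STORE_FAST p → p=624. Stack: []
LOAD_FAST y → push -35. Stack: [-35]
LOAD_CONST → push 11. Stack: [-35, 11]
BINARY_OP & → -35 & 11 = 9. Stack: [9]
STORE_FAST v → v=9. Stack: []
LOAD_CONST → push 9. Stack: [9]
LOAD_FAST a → push 26. Stack: [9, 26]
BINARY_OP * → 9 * 26 = 234. Stack: [234]
LOAD_FAST_LOAD_FAST c,a → push -9,26. Stack: [234, -9, 26]
BINARY_OP ^ → -9 ^ 26 = -19. Stack: [234, -19]
BINARY_OP + → 234 + -19 = 215. Stack: [215]
STORE_FAST r → r=215. Stack: []
LOAD_FAST_LOAD_FAST y,p → push -35,624. Stack: [-35, 624]
BINARY_OP * → -35 * 624 = -21840. Stack: [-21840]
LOAD_FAST c → push -9. Stack: [-21840, -9]
BINARY_OP - → -21840 - -9 = -21831. Stack: [-21831]
STORE_FAST x → x=-21831. Stack: []
LOAD_FAST r → push 215. Stack: [215]
RETURN_VALUE → return 215.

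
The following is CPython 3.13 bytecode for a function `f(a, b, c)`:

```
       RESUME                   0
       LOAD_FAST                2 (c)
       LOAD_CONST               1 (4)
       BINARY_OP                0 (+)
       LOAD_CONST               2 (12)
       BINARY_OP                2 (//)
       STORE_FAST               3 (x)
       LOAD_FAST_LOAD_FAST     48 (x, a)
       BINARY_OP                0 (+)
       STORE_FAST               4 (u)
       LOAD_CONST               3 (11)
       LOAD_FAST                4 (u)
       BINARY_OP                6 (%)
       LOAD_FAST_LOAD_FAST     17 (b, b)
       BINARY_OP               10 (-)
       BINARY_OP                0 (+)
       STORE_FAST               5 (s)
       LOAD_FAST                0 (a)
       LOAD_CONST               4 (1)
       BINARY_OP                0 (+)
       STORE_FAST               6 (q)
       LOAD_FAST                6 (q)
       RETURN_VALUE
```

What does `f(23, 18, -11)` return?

LOAD_FAST c → push -11. Stack: [-11]
LOAD_CONST → push 4. Stack: [-11, 4]
BINARY_OP + → -11 + 4 = -7. Stack: [-7]
LOAD_CONST → push 12. Stack: [-7, 12]
BINARY_OP // → -7 // 12 = -1. Stack: [-1]
STORE_FAST x → x=-1. Stack: []
LOAD_FAST_LOAD_FAST x,a → push -1,23. Stack: [-1, 23]
BINARY_OP + → -1 + 23 = 22. Stack: [22]
STORE_FAST u → u=22. Stack: []
LOAD_CONST → push 11. Stack: [11]
LOAD_FAST u → push 22. Stack: [11, 22]
BINARY_OP % → 11 % 22 = 11. Stack: [11]
LOAD_FAST_LOAD_FAST b,b → push 18,18. Stack: [11, 18, 18]
BINARY_OP - → 18 - 18 = 0. Stack: [11, 0]
BINARY_OP + → 11 + 0 = 11. Stack: [11]
STORE_FAST s → s=11. Stack: []
LOAD_FAST a → push 23. Stack: [23]
LOAD_CONST → push 1. Stack: [23, 1]
BINARY_OP + → 23 + 1 = 24. Stack: [24]
STORE_FAST q → q=24. Stack: []
LOAD_FAST q → push 24. Stack: [24]
RETURN_VALUE → return 24.

24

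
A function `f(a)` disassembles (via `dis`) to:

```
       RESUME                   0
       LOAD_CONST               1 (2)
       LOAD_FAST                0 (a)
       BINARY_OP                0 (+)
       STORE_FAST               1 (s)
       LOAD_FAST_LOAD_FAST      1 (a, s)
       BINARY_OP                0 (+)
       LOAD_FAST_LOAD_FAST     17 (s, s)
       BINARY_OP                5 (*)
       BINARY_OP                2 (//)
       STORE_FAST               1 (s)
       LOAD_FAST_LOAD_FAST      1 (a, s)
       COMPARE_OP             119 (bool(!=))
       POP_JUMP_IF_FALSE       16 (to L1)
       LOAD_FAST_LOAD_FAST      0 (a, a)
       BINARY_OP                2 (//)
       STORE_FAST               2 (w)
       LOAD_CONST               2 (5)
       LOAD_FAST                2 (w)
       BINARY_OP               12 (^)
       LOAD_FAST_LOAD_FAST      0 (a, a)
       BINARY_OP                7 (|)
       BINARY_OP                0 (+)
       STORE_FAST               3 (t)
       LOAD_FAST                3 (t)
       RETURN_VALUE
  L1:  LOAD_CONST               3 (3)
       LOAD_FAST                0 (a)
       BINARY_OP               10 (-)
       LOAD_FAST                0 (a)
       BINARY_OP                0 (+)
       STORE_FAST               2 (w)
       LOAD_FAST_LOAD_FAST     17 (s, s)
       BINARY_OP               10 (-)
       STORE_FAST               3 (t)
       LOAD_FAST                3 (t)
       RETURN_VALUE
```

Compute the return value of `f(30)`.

34

LOAD_CONST → push 2. Stack: [2]
LOAD_FAST a → push 30. Stack: [2, 30]
BINARY_OP + → 2 + 30 = 32. Stack: [32]
STORE_FAST s → s=32. Stack: []
LOAD_FAST_LOAD_FAST a,s → push 30,32. Stack: [30, 32]
BINARY_OP + → 30 + 32 = 62. Stack: [62]
LOAD_FAST_LOAD_FAST s,s → push 32,32. Stack: [62, 32, 32]
BINARY_OP * → 32 * 32 = 1024. Stack: [62, 1024]
BINARY_OP // → 62 // 1024 = 0. Stack: [0]
STORE_FAST s → s=0. Stack: []
LOAD_FAST_LOAD_FAST a,s → push 30,0. Stack: [30, 0]
COMPARE_OP bool(!=) → 30 vs 0 = True. Stack: [True]
POP_JUMP_IF_FALSE → pop True; no jump. Stack: []
LOAD_FAST_LOAD_FAST a,a → push 30,30. Stack: [30, 30]
BINARY_OP // → 30 // 30 = 1. Stack: [1]
STORE_FAST w → w=1. Stack: []
LOAD_CONST → push 5. Stack: [5]
LOAD_FAST w → push 1. Stack: [5, 1]
BINARY_OP ^ → 5 ^ 1 = 4. Stack: [4]
LOAD_FAST_LOAD_FAST a,a → push 30,30. Stack: [4, 30, 30]
BINARY_OP | → 30 | 30 = 30. Stack: [4, 30]
BINARY_OP + → 4 + 30 = 34. Stack: [34]
STORE_FAST t → t=34. Stack: []
LOAD_FAST t → push 34. Stack: [34]
RETURN_VALUE → return 34.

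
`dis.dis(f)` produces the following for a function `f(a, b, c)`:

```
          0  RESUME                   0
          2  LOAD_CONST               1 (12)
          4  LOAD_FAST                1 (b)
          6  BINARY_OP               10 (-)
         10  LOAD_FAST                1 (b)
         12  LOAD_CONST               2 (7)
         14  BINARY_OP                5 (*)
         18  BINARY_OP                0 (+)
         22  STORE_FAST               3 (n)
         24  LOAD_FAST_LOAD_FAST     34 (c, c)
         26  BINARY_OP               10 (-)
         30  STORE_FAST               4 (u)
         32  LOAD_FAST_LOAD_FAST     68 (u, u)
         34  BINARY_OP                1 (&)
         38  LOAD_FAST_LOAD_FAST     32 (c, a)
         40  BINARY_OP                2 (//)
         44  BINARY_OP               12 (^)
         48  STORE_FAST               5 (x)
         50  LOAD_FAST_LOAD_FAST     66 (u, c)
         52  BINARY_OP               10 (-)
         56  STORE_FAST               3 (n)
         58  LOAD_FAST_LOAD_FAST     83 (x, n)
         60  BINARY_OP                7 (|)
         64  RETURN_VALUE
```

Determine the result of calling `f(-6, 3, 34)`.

LOAD_CONST → push 12. Stack: [12]
LOAD_FAST b → push 3. Stack: [12, 3]
BINARY_OP - → 12 - 3 = 9. Stack: [9]
LOAD_FAST b → push 3. Stack: [9, 3]
LOAD_CONST → push 7. Stack: [9, 3, 7]
BINARY_OP * → 3 * 7 = 21. Stack: [9, 21]
BINARY_OP + → 9 + 21 = 30. Stack: [30]
STORE_FAST n → n=30. Stack: []
LOAD_FAST_LOAD_FAST c,c → push 34,34. Stack: [34, 34]
BINARY_OP - → 34 - 34 = 0. Stack: [0]
STORE_FAST u → u=0. Stack: []
LOAD_FAST_LOAD_FAST u,u → push 0,0. Stack: [0, 0]
BINARY_OP & → 0 & 0 = 0. Stack: [0]
LOAD_FAST_LOAD_FAST c,a → push 34,-6. Stack: [0, 34, -6]
BINARY_OP // → 34 // -6 = -6. Stack: [0, -6]
BINARY_OP ^ → 0 ^ -6 = -6. Stack: [-6]
STORE_FAST x → x=-6. Stack: []
LOAD_FAST_LOAD_FAST u,c → push 0,34. Stack: [0, 34]
BINARY_OP - → 0 - 34 = -34. Stack: [-34]
STORE_FAST n → n=-34. Stack: []
LOAD_FAST_LOAD_FAST x,n → push -6,-34. Stack: [-6, -34]
BINARY_OP | → -6 | -34 = -2. Stack: [-2]
RETURN_VALUE → return -2.

-2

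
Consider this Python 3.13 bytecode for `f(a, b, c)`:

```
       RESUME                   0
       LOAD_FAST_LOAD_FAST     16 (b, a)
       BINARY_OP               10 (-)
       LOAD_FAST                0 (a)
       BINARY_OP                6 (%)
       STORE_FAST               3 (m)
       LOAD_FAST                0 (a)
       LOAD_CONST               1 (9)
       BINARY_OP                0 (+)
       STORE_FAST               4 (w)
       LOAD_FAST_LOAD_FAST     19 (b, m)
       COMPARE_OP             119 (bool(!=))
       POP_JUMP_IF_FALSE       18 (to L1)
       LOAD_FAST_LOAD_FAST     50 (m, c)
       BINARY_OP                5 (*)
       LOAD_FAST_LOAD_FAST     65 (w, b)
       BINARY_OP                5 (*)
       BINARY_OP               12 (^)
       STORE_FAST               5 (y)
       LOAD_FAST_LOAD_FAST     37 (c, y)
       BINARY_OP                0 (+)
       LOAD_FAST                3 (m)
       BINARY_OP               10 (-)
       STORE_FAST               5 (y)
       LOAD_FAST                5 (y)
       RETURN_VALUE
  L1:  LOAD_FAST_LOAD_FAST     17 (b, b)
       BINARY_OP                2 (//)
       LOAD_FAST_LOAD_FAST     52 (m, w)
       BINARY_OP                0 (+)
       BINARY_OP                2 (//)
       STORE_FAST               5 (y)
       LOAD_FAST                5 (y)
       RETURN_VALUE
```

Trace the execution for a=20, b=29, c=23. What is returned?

LOAD_FAST_LOAD_FAST b,a → push 29,20. Stack: [29, 20]
BINARY_OP - → 29 - 20 = 9. Stack: [9]
LOAD_FAST a → push 20. Stack: [9, 20]
BINARY_OP % → 9 % 20 = 9. Stack: [9]
STORE_FAST m → m=9. Stack: []
LOAD_FAST a → push 20. Stack: [20]
LOAD_CONST → push 9. Stack: [20, 9]
BINARY_OP + → 20 + 9 = 29. Stack: [29]
STORE_FAST w → w=29. Stack: []
LOAD_FAST_LOAD_FAST b,m → push 29,9. Stack: [29, 9]
COMPARE_OP bool(!=) → 29 vs 9 = True. Stack: [True]
POP_JUMP_IF_FALSE → pop True; no jump. Stack: []
LOAD_FAST_LOAD_FAST m,c → push 9,23. Stack: [9, 23]
BINARY_OP * → 9 * 23 = 207. Stack: [207]
LOAD_FAST_LOAD_FAST w,b → push 29,29. Stack: [207, 29, 29]
BINARY_OP * → 29 * 29 = 841. Stack: [207, 841]
BINARY_OP ^ → 207 ^ 841 = 902. Stack: [902]
STORE_FAST y → y=902. Stack: []
LOAD_FAST_LOAD_FAST c,y → push 23,902. Stack: [23, 902]
BINARY_OP + → 23 + 902 = 925. Stack: [925]
LOAD_FAST m → push 9. Stack: [925, 9]
BINARY_OP - → 925 - 9 = 916. Stack: [916]
STORE_FAST y → y=916. Stack: []
LOAD_FAST y → push 916. Stack: [916]
RETURN_VALUE → return 916.

916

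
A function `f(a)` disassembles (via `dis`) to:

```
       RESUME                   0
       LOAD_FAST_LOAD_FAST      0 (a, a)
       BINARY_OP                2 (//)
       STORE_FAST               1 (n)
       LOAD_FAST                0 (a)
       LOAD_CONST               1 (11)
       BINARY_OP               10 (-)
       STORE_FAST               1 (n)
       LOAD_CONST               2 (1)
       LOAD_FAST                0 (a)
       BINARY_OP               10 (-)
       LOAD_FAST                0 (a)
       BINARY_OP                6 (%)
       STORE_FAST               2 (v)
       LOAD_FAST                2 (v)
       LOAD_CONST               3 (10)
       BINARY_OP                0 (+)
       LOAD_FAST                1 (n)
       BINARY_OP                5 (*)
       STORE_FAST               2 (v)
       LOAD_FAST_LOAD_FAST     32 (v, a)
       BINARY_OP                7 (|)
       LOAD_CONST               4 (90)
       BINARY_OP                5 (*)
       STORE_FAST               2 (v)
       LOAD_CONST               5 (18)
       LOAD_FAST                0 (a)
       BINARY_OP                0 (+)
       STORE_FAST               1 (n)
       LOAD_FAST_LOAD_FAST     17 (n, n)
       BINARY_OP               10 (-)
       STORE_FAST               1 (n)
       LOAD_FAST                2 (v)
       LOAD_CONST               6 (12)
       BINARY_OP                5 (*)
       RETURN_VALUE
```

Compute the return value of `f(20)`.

LOAD_FAST_LOAD_FAST a,a → push 20,20. Stack: [20, 20]
BINARY_OP // → 20 // 20 = 1. Stack: [1]
STORE_FAST n → n=1. Stack: []
LOAD_FAST a → push 20. Stack: [20]
LOAD_CONST → push 11. Stack: [20, 11]
BINARY_OP - → 20 - 11 = 9. Stack: [9]
STORE_FAST n → n=9. Stack: []
LOAD_CONST → push 1. Stack: [1]
LOAD_FAST a → push 20. Stack: [1, 20]
BINARY_OP - → 1 - 20 = -19. Stack: [-19]
LOAD_FAST a → push 20. Stack: [-19, 20]
BINARY_OP % → -19 % 20 = 1. Stack: [1]
STORE_FAST v → v=1. Stack: []
LOAD_FAST v → push 1. Stack: [1]
LOAD_CONST → push 10. Stack: [1, 10]
BINARY_OP + → 1 + 10 = 11. Stack: [11]
LOAD_FAST n → push 9. Stack: [11, 9]
BINARY_OP * → 11 * 9 = 99. Stack: [99]
STORE_FAST v → v=99. Stack: []
LOAD_FAST_LOAD_FAST v,a → push 99,20. Stack: [99, 20]
BINARY_OP | → 99 | 20 = 119. Stack: [119]
LOAD_CONST → push 90. Stack: [119, 90]
BINARY_OP * → 119 * 90 = 10710. Stack: [10710]
STORE_FAST v → v=10710. Stack: []
LOAD_CONST → push 18. Stack: [18]
LOAD_FAST a → push 20. Stack: [18, 20]
BINARY_OP + → 18 + 20 = 38. Stack: [38]
STORE_FAST n → n=38. Stack: []
LOAD_FAST_LOAD_FAST n,n → push 38,38. Stack: [38, 38]
BINARY_OP - → 38 - 38 = 0. Stack: [0]
STORE_FAST n → n=0. Stack: []
LOAD_FAST v → push 10710. Stack: [10710]
LOAD_CONST → push 12. Stack: [10710, 12]
BINARY_OP * → 10710 * 12 = 128520. Stack: [128520]
RETURN_VALUE → return 128520.

128520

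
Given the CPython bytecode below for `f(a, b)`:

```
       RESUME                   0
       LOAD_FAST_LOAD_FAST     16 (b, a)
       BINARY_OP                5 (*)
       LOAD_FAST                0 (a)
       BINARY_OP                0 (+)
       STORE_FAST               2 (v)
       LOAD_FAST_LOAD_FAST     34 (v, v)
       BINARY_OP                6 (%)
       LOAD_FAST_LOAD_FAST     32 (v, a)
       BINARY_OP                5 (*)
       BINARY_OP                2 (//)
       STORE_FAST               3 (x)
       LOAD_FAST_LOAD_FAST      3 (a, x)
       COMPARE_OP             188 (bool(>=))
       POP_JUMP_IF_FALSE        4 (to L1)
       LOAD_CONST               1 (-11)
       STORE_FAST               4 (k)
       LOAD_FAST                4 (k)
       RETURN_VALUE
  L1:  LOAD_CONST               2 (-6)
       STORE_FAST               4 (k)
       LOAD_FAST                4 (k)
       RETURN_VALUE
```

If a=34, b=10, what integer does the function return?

-11

LOAD_FAST_LOAD_FAST b,a → push 10,34. Stack: [10, 34]
BINARY_OP * → 10 * 34 = 340. Stack: [340]
LOAD_FAST a → push 34. Stack: [340, 34]
BINARY_OP + → 340 + 34 = 374. Stack: [374]
STORE_FAST v → v=374. Stack: []
LOAD_FAST_LOAD_FAST v,v → push 374,374. Stack: [374, 374]
BINARY_OP % → 374 % 374 = 0. Stack: [0]
LOAD_FAST_LOAD_FAST v,a → push 374,34. Stack: [0, 374, 34]
BINARY_OP * → 374 * 34 = 12716. Stack: [0, 12716]
BINARY_OP // → 0 // 12716 = 0. Stack: [0]
STORE_FAST x → x=0. Stack: []
LOAD_FAST_LOAD_FAST a,x → push 34,0. Stack: [34, 0]
COMPARE_OP bool(>=) → 34 vs 0 = True. Stack: [True]
POP_JUMP_IF_FALSE → pop True; no jump. Stack: []
LOAD_CONST → push -11. Stack: [-11]
STORE_FAST k → k=-11. Stack: []
LOAD_FAST k → push -11. Stack: [-11]
RETURN_VALUE → return -11.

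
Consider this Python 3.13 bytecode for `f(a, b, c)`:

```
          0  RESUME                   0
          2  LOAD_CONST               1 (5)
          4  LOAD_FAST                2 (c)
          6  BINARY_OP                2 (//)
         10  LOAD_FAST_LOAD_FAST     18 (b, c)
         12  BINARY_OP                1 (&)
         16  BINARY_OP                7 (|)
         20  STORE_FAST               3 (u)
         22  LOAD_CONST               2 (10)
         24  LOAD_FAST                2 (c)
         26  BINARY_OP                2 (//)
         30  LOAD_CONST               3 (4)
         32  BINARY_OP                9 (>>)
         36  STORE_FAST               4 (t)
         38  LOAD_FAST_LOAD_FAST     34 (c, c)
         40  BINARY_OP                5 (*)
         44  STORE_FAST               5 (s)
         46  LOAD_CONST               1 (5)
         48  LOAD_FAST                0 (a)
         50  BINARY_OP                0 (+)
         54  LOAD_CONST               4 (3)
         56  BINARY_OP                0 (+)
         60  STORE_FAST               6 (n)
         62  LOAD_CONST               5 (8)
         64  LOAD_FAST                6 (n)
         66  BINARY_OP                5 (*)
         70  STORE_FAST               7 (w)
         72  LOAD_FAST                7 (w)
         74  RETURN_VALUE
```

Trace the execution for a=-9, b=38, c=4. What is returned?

-8

LOAD_CONST → push 5. Stack: [5]
LOAD_FAST c → push 4. Stack: [5, 4]
BINARY_OP // → 5 // 4 = 1. Stack: [1]
LOAD_FAST_LOAD_FAST b,c → push 38,4. Stack: [1, 38, 4]
BINARY_OP & → 38 & 4 = 4. Stack: [1, 4]
BINARY_OP | → 1 | 4 = 5. Stack: [5]
STORE_FAST u → u=5. Stack: []
LOAD_CONST → push 10. Stack: [10]
LOAD_FAST c → push 4. Stack: [10, 4]
BINARY_OP // → 10 // 4 = 2. Stack: [2]
LOAD_CONST → push 4. Stack: [2, 4]
BINARY_OP >> → 2 >> 4 = 0. Stack: [0]
STORE_FAST t → t=0. Stack: []
LOAD_FAST_LOAD_FAST c,c → push 4,4. Stack: [4, 4]
BINARY_OP * → 4 * 4 = 16. Stack: [16]
STORE_FAST s → s=16. Stack: []
LOAD_CONST → push 5. Stack: [5]
LOAD_FAST a → push -9. Stack: [5, -9]
BINARY_OP + → 5 + -9 = -4. Stack: [-4]
LOAD_CONST → push 3. Stack: [-4, 3]
BINARY_OP + → -4 + 3 = -1. Stack: [-1]
STORE_FAST n → n=-1. Stack: []
LOAD_CONST → push 8. Stack: [8]
LOAD_FAST n → push -1. Stack: [8, -1]
BINARY_OP * → 8 * -1 = -8. Stack: [-8]
STORE_FAST w → w=-8. Stack: []
LOAD_FAST w → push -8. Stack: [-8]
RETURN_VALUE → return -8.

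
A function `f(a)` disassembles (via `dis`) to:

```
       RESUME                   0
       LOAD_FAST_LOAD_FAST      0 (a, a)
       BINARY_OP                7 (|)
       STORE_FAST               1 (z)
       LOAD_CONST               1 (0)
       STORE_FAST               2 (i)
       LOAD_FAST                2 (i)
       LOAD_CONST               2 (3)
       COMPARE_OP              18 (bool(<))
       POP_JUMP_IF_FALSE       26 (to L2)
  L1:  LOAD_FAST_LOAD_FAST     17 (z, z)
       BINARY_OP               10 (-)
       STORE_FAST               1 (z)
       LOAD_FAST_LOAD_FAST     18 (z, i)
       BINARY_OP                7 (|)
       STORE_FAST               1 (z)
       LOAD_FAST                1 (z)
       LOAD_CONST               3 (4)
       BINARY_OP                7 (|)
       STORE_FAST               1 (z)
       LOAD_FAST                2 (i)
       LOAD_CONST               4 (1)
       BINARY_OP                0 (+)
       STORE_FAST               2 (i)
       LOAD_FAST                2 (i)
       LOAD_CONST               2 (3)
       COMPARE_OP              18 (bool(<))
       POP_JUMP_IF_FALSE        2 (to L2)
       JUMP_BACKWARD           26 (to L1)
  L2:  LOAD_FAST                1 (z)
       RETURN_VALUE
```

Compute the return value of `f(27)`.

LOAD_FAST_LOAD_FAST a,a → push 27,27. Stack: [27, 27]
BINARY_OP | → 27 | 27 = 27. Stack: [27]
STORE_FAST z → z=27. Stack: []
LOAD_CONST → push 0. Stack: [0]
STORE_FAST i → i=0. Stack: []
LOAD_FAST i → push 0. Stack: [0]
LOAD_CONST → push 3. Stack: [0, 3]
COMPARE_OP bool(<) → 0 vs 3 = True. Stack: [True]
POP_JUMP_IF_FALSE → pop True; no jump. Stack: []
LOAD_FAST_LOAD_FAST z,z → push 27,27. Stack: [27, 27]
BINARY_OP - → 27 - 27 = 0. Stack: [0]
STORE_FAST z → z=0. Stack: []
LOAD_FAST_LOAD_FAST z,i → push 0,0. Stack: [0, 0]
BINARY_OP | → 0 | 0 = 0. Stack: [0]
STORE_FAST z → z=0. Stack: []
LOAD_FAST z → push 0. Stack: [0]
LOAD_CONST → push 4. Stack: [0, 4]
BINARY_OP | → 0 | 4 = 4. Stack: [4]
STORE_FAST z → z=4. Stack: []
LOAD_FAST i → push 0. Stack: [0]
LOAD_CONST → push 1. Stack: [0, 1]
BINARY_OP + → 0 + 1 = 1. Stack: [1]
STORE_FAST i → i=1. Stack: []
LOAD_FAST i → push 1. Stack: [1]
LOAD_CONST → push 3. Stack: [1, 3]
COMPARE_OP bool(<) → 1 vs 3 = True. Stack: [True]
POP_JUMP_IF_FALSE → pop True; no jump. Stack: []
LOAD_FAST_LOAD_FAST z,z → push 4,4. Stack: [4, 4]
BINARY_OP - → 4 - 4 = 0. Stack: [0]
STORE_FAST z → z=0. Stack: []
LOAD_FAST_LOAD_FAST z,i → push 0,1. Stack: [0, 1]
BINARY_OP | → 0 | 1 = 1. Stack: [1]
STORE_FAST z → z=1. Stack: []
LOAD_FAST z → push 1. Stack: [1]
LOAD_CONST → push 4. Stack: [1, 4]
BINARY_OP | → 1 | 4 = 5. Stack: [5]
STORE_FAST z → z=5. Stack: []
LOAD_FAST i → push 1. Stack: [1]
LOAD_CONST → push 1. Stack: [1, 1]
BINARY_OP + → 1 + 1 = 2. Stack: [2]
STORE_FAST i → i=2. Stack: []
LOAD_FAST i → push 2. Stack: [2]
LOAD_CONST → push 3. Stack: [2, 3]
COMPARE_OP bool(<) → 2 vs 3 = True. Stack: [True]
POP_JUMP_IF_FALSE → pop True; no jump. Stack: []
LOAD_FAST_LOAD_FAST z,z → push 5,5. Stack: [5, 5]
BINARY_OP - → 5 - 5 = 0. Stack: [0]
STORE_FAST z → z=0. Stack: []
LOAD_FAST_LOAD_FAST z,i → push 0,2. Stack: [0, 2]
BINARY_OP | → 0 | 2 = 2. Stack: [2]
STORE_FAST z → z=2. Stack: []
LOAD_FAST z → push 2. Stack: [2]
LOAD_CONST → push 4. Stack: [2, 4]
BINARY_OP | → 2 | 4 = 6. Stack: [6]
STORE_FAST z → z=6. Stack: []
LOAD_FAST i → push 2. Stack: [2]
LOAD_CONST → push 1. Stack: [2, 1]
BINARY_OP + → 2 + 1 = 3. Stack: [3]
STORE_FAST i → i=3. Stack: []
LOAD_FAST i → push 3. Stack: [3]
LOAD_CONST → push 3. Stack: [3, 3]
COMPARE_OP bool(<) → 3 vs 3 = False. Stack: [False]
POP_JUMP_IF_FALSE → pop False; jump. Stack: []
LOAD_FAST z → push 6. Stack: [6]
RETURN_VALUE → return 6.

6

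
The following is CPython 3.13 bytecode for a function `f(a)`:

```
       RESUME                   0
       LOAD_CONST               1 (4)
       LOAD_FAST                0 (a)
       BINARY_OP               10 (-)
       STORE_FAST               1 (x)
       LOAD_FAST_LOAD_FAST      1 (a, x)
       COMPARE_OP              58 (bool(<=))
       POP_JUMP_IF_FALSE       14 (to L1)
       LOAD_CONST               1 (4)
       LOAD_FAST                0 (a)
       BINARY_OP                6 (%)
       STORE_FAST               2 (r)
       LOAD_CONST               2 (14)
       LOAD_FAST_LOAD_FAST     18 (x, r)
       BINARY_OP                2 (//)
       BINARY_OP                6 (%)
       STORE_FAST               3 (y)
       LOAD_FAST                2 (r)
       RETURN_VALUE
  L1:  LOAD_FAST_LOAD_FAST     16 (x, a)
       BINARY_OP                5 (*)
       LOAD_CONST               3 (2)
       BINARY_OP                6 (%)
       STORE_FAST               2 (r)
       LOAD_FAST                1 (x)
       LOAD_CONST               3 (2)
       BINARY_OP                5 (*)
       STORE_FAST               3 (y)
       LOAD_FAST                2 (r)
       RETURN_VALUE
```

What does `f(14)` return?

LOAD_CONST → push 4. Stack: [4]
LOAD_FAST a → push 14. Stack: [4, 14]
BINARY_OP - → 4 - 14 = -10. Stack: [-10]
STORE_FAST x → x=-10. Stack: []
LOAD_FAST_LOAD_FAST a,x → push 14,-10. Stack: [14, -10]
COMPARE_OP bool(<=) → 14 vs -10 = False. Stack: [False]
POP_JUMP_IF_FALSE → pop False; jump. Stack: []
LOAD_FAST_LOAD_FAST x,a → push -10,14. Stack: [-10, 14]
BINARY_OP * → -10 * 14 = -140. Stack: [-140]
LOAD_CONST → push 2. Stack: [-140, 2]
BINARY_OP % → -140 % 2 = 0. Stack: [0]
STORE_FAST r → r=0. Stack: []
LOAD_FAST x → push -10. Stack: [-10]
LOAD_CONST → push 2. Stack: [-10, 2]
BINARY_OP * → -10 * 2 = -20. Stack: [-20]
STORE_FAST y → y=-20. Stack: []
LOAD_FAST r → push 0. Stack: [0]
RETURN_VALUE → return 0.

0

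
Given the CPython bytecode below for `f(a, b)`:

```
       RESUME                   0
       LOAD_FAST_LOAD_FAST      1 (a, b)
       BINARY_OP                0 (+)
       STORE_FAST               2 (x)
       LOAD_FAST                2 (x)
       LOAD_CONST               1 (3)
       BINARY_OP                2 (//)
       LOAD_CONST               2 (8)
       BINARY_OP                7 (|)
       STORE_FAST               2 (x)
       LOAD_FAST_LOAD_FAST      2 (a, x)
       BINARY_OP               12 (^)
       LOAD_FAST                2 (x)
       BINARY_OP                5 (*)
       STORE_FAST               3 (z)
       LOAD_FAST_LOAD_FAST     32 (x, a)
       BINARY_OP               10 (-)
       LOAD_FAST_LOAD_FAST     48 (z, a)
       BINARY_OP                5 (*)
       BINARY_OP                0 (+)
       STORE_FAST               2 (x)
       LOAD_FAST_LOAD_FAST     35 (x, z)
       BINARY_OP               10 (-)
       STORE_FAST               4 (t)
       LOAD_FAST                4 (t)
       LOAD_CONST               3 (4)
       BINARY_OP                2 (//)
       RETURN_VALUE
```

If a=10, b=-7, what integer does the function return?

LOAD_FAST_LOAD_FAST a,b → push 10,-7. Stack: [10, -7]
BINARY_OP + → 10 + -7 = 3. Stack: [3]
STORE_FAST x → x=3. Stack: []
LOAD_FAST x → push 3. Stack: [3]
LOAD_CONST → push 3. Stack: [3, 3]
BINARY_OP // → 3 // 3 = 1. Stack: [1]
LOAD_CONST → push 8. Stack: [1, 8]
BINARY_OP | → 1 | 8 = 9. Stack: [9]
STORE_FAST x → x=9. Stack: []
LOAD_FAST_LOAD_FAST a,x → push 10,9. Stack: [10, 9]
BINARY_OP ^ → 10 ^ 9 = 3. Stack: [3]
LOAD_FAST x → push 9. Stack: [3, 9]
BINARY_OP * → 3 * 9 = 27. Stack: [27]
STORE_FAST z → z=27. Stack: []
LOAD_FAST_LOAD_FAST x,a → push 9,10. Stack: [9, 10]
BINARY_OP - → 9 - 10 = -1. Stack: [-1]
LOAD_FAST_LOAD_FAST z,a → push 27,10. Stack: [-1, 27, 10]
BINARY_OP * → 27 * 10 = 270. Stack: [-1, 270]
BINARY_OP + → -1 + 270 = 269. Stack: [269]
STORE_FAST x → x=269. Stack: []
LOAD_FAST_LOAD_FAST x,z → push 269,27. Stack: [269, 27]
BINARY_OP - → 269 - 27 = 242. Stack: [242]
STORE_FAST t → t=242. Stack: []
LOAD_FAST t → push 242. Stack: [242]
LOAD_CONST → push 4. Stack: [242, 4]
BINARY_OP // → 242 // 4 = 60. Stack: [60]
RETURN_VALUE → return 60.

60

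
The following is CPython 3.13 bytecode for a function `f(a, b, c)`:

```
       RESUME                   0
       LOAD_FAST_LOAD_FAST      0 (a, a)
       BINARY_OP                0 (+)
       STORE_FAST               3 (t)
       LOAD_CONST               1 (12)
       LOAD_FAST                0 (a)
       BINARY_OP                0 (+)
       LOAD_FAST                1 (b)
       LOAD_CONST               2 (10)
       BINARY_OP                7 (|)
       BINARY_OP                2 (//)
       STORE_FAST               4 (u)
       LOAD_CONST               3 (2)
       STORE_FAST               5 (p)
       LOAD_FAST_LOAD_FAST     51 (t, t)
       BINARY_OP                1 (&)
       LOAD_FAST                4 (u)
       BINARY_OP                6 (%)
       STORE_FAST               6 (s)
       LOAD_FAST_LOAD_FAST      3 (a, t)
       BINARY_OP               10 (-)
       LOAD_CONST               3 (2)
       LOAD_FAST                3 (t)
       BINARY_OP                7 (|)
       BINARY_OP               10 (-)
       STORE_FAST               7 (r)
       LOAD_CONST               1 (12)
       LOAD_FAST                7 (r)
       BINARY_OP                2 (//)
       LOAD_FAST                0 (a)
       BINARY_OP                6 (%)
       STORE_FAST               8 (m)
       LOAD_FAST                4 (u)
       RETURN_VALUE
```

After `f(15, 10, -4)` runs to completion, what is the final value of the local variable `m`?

14

LOAD_FAST_LOAD_FAST a,a → push 15,15. Stack: [15, 15]
BINARY_OP + → 15 + 15 = 30. Stack: [30]
STORE_FAST t → t=30. Stack: []
LOAD_CONST → push 12. Stack: [12]
LOAD_FAST a → push 15. Stack: [12, 15]
BINARY_OP + → 12 + 15 = 27. Stack: [27]
LOAD_FAST b → push 10. Stack: [27, 10]
LOAD_CONST → push 10. Stack: [27, 10, 10]
BINARY_OP | → 10 | 10 = 10. Stack: [27, 10]
BINARY_OP // → 27 // 10 = 2. Stack: [2]
STORE_FAST u → u=2. Stack: []
LOAD_CONST → push 2. Stack: [2]
STORE_FAST p → p=2. Stack: []
LOAD_FAST_LOAD_FAST t,t → push 30,30. Stack: [30, 30]
BINARY_OP & → 30 & 30 = 30. Stack: [30]
LOAD_FAST u → push 2. Stack: [30, 2]
BINARY_OP % → 30 % 2 = 0. Stack: [0]
STORE_FAST s → s=0. Stack: []
LOAD_FAST_LOAD_FAST a,t → push 15,30. Stack: [15, 30]
BINARY_OP - → 15 - 30 = -15. Stack: [-15]
LOAD_CONST → push 2. Stack: [-15, 2]
LOAD_FAST t → push 30. Stack: [-15, 2, 30]
BINARY_OP | → 2 | 30 = 30. Stack: [-15, 30]
BINARY_OP - → -15 - 30 = -45. Stack: [-45]
STORE_FAST r → r=-45. Stack: []
LOAD_CONST → push 12. Stack: [12]
LOAD_FAST r → push -45. Stack: [12, -45]
BINARY_OP // → 12 // -45 = -1. Stack: [-1]
LOAD_FAST a → push 15. Stack: [-1, 15]
BINARY_OP % → -1 % 15 = 14. Stack: [14]
STORE_FAST m → m=14. Stack: []
LOAD_FAST u → push 2. Stack: [2]
RETURN_VALUE → return 2.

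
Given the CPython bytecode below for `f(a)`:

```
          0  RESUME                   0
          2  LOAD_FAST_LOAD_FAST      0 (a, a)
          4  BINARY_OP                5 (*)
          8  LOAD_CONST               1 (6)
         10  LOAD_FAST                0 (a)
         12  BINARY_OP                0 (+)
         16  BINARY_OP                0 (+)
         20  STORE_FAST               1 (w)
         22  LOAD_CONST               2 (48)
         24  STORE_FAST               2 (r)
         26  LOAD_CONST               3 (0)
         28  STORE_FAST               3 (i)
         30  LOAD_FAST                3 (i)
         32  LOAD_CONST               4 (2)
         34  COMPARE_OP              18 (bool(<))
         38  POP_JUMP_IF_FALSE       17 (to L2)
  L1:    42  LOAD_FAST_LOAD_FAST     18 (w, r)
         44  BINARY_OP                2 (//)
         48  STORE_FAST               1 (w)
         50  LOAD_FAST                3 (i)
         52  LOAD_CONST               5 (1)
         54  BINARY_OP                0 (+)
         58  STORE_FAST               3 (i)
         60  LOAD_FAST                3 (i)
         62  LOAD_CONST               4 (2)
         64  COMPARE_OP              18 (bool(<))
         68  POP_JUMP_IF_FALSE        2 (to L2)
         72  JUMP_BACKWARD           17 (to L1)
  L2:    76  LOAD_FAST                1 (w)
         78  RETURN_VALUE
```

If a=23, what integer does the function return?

LOAD_FAST_LOAD_FAST a,a → push 23,23. Stack: [23, 23]
BINARY_OP * → 23 * 23 = 529. Stack: [529]
LOAD_CONST → push 6. Stack: [529, 6]
LOAD_FAST a → push 23. Stack: [529, 6, 23]
BINARY_OP + → 6 + 23 = 29. Stack: [529, 29]
BINARY_OP + → 529 + 29 = 558. Stack: [558]
STORE_FAST w → w=558. Stack: []
LOAD_CONST → push 48. Stack: [48]
STORE_FAST r → r=48. Stack: []
LOAD_CONST → push 0. Stack: [0]
STORE_FAST i → i=0. Stack: []
LOAD_FAST i → push 0. Stack: [0]
LOAD_CONST → push 2. Stack: [0, 2]
COMPARE_OP bool(<) → 0 vs 2 = True. Stack: [True]
POP_JUMP_IF_FALSE → pop True; no jump. Stack: []
LOAD_FAST_LOAD_FAST w,r → push 558,48. Stack: [558, 48]
BINARY_OP // → 558 // 48 = 11. Stack: [11]
STORE_FAST w → w=11. Stack: []
LOAD_FAST i → push 0. Stack: [0]
LOAD_CONST → push 1. Stack: [0, 1]
BINARY_OP + → 0 + 1 = 1. Stack: [1]
STORE_FAST i → i=1. Stack: []
LOAD_FAST i → push 1. Stack: [1]
LOAD_CONST → push 2. Stack: [1, 2]
COMPARE_OP bool(<) → 1 vs 2 = True. Stack: [True]
POP_JUMP_IF_FALSE → pop True; no jump. Stack: []
LOAD_FAST_LOAD_FAST w,r → push 11,48. Stack: [11, 48]
BINARY_OP // → 11 // 48 = 0. Stack: [0]
STORE_FAST w → w=0. Stack: []
LOAD_FAST i → push 1. Stack: [1]
LOAD_CONST → push 1. Stack: [1, 1]
BINARY_OP + → 1 + 1 = 2. Stack: [2]
STORE_FAST i → i=2. Stack: []
LOAD_FAST i → push 2. Stack: [2]
LOAD_CONST → push 2. Stack: [2, 2]
COMPARE_OP bool(<) → 2 vs 2 = False. Stack: [False]
POP_JUMP_IF_FALSE → pop False; jump. Stack: []
LOAD_FAST w → push 0. Stack: [0]
RETURN_VALUE → return 0.

0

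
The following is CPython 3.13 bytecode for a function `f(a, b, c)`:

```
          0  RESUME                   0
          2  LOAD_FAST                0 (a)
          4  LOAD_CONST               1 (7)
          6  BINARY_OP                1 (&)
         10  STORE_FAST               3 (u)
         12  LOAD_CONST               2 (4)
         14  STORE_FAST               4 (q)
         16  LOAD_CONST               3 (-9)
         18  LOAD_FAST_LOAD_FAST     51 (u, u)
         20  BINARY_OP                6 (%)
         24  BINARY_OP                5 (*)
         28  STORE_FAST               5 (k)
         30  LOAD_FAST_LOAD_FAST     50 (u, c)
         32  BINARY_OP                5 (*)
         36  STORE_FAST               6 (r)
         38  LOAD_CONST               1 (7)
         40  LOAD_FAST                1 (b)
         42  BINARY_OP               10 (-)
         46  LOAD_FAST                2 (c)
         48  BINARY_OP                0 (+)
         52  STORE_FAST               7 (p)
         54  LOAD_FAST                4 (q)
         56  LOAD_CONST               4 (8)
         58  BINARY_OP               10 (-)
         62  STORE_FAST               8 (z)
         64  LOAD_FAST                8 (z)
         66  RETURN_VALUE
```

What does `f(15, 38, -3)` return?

-4

LOAD_FAST a → push 15. Stack: [15]
LOAD_CONST → push 7. Stack: [15, 7]
BINARY_OP & → 15 & 7 = 7. Stack: [7]
STORE_FAST u → u=7. Stack: []
LOAD_CONST → push 4. Stack: [4]
STORE_FAST q → q=4. Stack: []
LOAD_CONST → push -9. Stack: [-9]
LOAD_FAST_LOAD_FAST u,u → push 7,7. Stack: [-9, 7, 7]
BINARY_OP % → 7 % 7 = 0. Stack: [-9, 0]
BINARY_OP * → -9 * 0 = 0. Stack: [0]
STORE_FAST k → k=0. Stack: []
LOAD_FAST_LOAD_FAST u,c → push 7,-3. Stack: [7, -3]
BINARY_OP * → 7 * -3 = -21. Stack: [-21]
STORE_FAST r → r=-21. Stack: []
LOAD_CONST → push 7. Stack: [7]
LOAD_FAST b → push 38. Stack: [7, 38]
BINARY_OP - → 7 - 38 = -31. Stack: [-31]
LOAD_FAST c → push -3. Stack: [-31, -3]
BINARY_OP + → -31 + -3 = -34. Stack: [-34]
STORE_FAST p → p=-34. Stack: []
LOAD_FAST q → push 4. Stack: [4]
LOAD_CONST → push 8. Stack: [4, 8]
BINARY_OP - → 4 - 8 = -4. Stack: [-4]
STORE_FAST z → z=-4. Stack: []
LOAD_FAST z → push -4. Stack: [-4]
RETURN_VALUE → return -4.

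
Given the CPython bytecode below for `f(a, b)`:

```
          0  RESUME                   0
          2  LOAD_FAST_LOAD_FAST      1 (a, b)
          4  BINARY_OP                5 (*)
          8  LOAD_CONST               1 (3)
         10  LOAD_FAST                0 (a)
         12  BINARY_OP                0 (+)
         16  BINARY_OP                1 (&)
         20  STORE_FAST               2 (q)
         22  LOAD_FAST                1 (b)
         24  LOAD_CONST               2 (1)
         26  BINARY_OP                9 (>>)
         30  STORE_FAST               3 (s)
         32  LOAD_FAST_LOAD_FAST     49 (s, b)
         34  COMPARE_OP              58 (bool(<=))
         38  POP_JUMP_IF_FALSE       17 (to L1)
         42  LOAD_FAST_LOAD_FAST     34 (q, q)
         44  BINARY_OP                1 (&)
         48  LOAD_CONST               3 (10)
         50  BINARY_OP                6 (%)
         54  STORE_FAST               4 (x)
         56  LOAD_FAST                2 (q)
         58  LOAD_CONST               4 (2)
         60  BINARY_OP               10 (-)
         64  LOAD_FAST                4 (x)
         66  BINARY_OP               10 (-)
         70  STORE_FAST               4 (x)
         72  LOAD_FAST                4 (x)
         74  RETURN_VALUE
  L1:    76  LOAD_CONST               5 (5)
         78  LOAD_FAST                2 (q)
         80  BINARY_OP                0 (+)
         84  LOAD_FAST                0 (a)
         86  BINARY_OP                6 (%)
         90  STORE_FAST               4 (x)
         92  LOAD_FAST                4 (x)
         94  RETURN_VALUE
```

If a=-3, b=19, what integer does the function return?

LOAD_FAST_LOAD_FAST a,b → push -3,19. Stack: [-3, 19]
BINARY_OP * → -3 * 19 = -57. Stack: [-57]
LOAD_CONST → push 3. Stack: [-57, 3]
LOAD_FAST a → push -3. Stack: [-57, 3, -3]
BINARY_OP + → 3 + -3 = 0. Stack: [-57, 0]
BINARY_OP & → -57 & 0 = 0. Stack: [0]
STORE_FAST q → q=0. Stack: []
LOAD_FAST b → push 19. Stack: [19]
LOAD_CONST → push 1. Stack: [19, 1]
BINARY_OP >> → 19 >> 1 = 9. Stack: [9]
STORE_FAST s → s=9. Stack: []
LOAD_FAST_LOAD_FAST s,b → push 9,19. Stack: [9, 19]
COMPARE_OP bool(<=) → 9 vs 19 = True. Stack: [True]
POP_JUMP_IF_FALSE → pop True; no jump. Stack: []
LOAD_FAST_LOAD_FAST q,q → push 0,0. Stack: [0, 0]
BINARY_OP & → 0 & 0 = 0. Stack: [0]
LOAD_CONST → push 10. Stack: [0, 10]
BINARY_OP % → 0 % 10 = 0. Stack: [0]
STORE_FAST x → x=0. Stack: []
LOAD_FAST q → push 0. Stack: [0]
LOAD_CONST → push 2. Stack: [0, 2]
BINARY_OP - → 0 - 2 = -2. Stack: [-2]
LOAD_FAST x → push 0. Stack: [-2, 0]
BINARY_OP - → -2 - 0 = -2. Stack: [-2]
STORE_FAST x → x=-2. Stack: []
LOAD_FAST x → push -2. Stack: [-2]
RETURN_VALUE → return -2.

-2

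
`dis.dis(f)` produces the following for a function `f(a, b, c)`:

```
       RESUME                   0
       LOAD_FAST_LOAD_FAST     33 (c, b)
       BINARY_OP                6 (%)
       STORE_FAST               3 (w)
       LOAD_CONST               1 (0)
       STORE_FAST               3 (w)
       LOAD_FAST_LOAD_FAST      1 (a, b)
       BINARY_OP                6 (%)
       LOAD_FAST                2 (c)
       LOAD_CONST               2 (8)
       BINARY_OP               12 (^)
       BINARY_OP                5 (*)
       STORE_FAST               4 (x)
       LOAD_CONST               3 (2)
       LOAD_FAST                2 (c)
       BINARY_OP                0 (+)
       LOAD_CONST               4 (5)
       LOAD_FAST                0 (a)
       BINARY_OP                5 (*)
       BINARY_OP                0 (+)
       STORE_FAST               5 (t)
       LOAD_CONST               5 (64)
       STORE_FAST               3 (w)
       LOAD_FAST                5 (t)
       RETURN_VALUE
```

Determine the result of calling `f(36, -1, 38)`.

LOAD_FAST_LOAD_FAST c,b → push 38,-1. Stack: [38, -1]
BINARY_OP % → 38 % -1 = 0. Stack: [0]
STORE_FAST w → w=0. Stack: []
LOAD_CONST → push 0. Stack: [0]
STORE_FAST w → w=0. Stack: []
LOAD_FAST_LOAD_FAST a,b → push 36,-1. Stack: [36, -1]
BINARY_OP % → 36 % -1 = 0. Stack: [0]
LOAD_FAST c → push 38. Stack: [0, 38]
LOAD_CONST → push 8. Stack: [0, 38, 8]
BINARY_OP ^ → 38 ^ 8 = 46. Stack: [0, 46]
BINARY_OP * → 0 * 46 = 0. Stack: [0]
STORE_FAST x → x=0. Stack: []
LOAD_CONST → push 2. Stack: [2]
LOAD_FAST c → push 38. Stack: [2, 38]
BINARY_OP + → 2 + 38 = 40. Stack: [40]
LOAD_CONST → push 5. Stack: [40, 5]
LOAD_FAST a → push 36. Stack: [40, 5, 36]
BINARY_OP * → 5 * 36 = 180. Stack: [40, 180]
BINARY_OP + → 40 + 180 = 220. Stack: [220]
STORE_FAST t → t=220. Stack: []
LOAD_CONST → push 64. Stack: [64]
STORE_FAST w → w=64. Stack: []
LOAD_FAST t → push 220. Stack: [220]
RETURN_VALUE → return 220.

220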